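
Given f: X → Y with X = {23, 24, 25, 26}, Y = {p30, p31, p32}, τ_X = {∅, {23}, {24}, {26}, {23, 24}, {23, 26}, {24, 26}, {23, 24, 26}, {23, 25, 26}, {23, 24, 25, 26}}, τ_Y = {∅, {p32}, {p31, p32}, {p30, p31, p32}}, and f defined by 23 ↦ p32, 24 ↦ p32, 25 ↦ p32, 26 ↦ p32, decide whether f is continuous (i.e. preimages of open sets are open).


f IS continuous.

Compute f^{-1}(U) for each U ∈ τ_Y:
  U = ∅: f^{-1}(U) = ∅ ∈ τ_X ✓.
  U = {p32}: f^{-1}(U) = {23, 24, 25, 26} ∈ τ_X ✓.
  U = {p31, p32}: f^{-1}(U) = {23, 24, 25, 26} ∈ τ_X ✓.
  U = {p30, p31, p32}: f^{-1}(U) = {23, 24, 25, 26} ∈ τ_X ✓.
Every preimage lies in τ_X, so f IS continuous.


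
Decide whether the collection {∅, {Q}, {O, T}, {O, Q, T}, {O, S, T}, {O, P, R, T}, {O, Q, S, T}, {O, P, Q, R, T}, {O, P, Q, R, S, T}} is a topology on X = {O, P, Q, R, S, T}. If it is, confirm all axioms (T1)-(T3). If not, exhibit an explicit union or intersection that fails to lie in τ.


τ is NOT a topology on X.

Axiom (T1): ∅ ∈ τ? Yes; X ∈ τ? Yes.
Axiom (T2/T3): check pairwise unions and intersections of members of τ.
Counterexample for (T2): {O, S, T} ∪ {O, P, R, T} = {O, P, R, S, T} ∉ τ. Therefore τ is NOT a topology.


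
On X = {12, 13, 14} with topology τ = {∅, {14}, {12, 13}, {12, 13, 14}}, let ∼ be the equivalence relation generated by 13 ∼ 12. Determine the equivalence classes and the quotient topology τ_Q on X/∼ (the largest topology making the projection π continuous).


X/∼ = {[12=13], [14]}; |τ_Q| = 4.

Equivalence classes: [12=13], [14].
Quotient map π: X → X/∼ sends 12 ↦ [12=13], 13 ↦ [12=13], 14 ↦ [14].
For each subset V ⊆ X/∼, compute π^{-1}(V) ⊆ X and check whether π^{-1}(V) ∈ τ. V is open in τ_Q iff π^{-1}(V) ∈ τ.
  V = {}: π^{-1}(V) = ∅ ∈ τ ✓.
  V = {[12=13]}: π^{-1}(V) = {12, 13} ∈ τ ✓.
  V = {[14]}: π^{-1}(V) = {14} ∈ τ ✓.
  V = {[12=13], [14]}: π^{-1}(V) = {12, 13, 14} ∈ τ ✓.
Open sets in the quotient: τ_Q = {{}, {[12=13]}, {[14]}, {[12=13], [14]}} (4 elements).


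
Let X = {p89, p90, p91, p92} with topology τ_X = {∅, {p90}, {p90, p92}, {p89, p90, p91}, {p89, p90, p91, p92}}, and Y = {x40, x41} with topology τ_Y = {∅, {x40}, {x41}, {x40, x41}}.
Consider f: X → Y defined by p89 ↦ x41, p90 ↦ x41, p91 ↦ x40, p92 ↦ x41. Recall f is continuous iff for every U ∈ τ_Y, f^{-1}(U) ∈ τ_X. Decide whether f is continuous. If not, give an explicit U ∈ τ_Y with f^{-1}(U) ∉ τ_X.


f is NOT continuous.

Compute f^{-1}(U) for each U ∈ τ_Y:
  U = ∅: f^{-1}(U) = ∅ ∈ τ_X ✓.
  U = {x40}: f^{-1}(U) = {p91} ∉ τ_X ✗.
  U = {x41}: f^{-1}(U) = {p89, p90, p92} ∉ τ_X ✗.
  U = {x40, x41}: f^{-1}(U) = {p89, p90, p91, p92} ∈ τ_X ✓.
Found U = {x40} with f^{-1}(U) = {p91} not in τ_X. Therefore f is NOT continuous.


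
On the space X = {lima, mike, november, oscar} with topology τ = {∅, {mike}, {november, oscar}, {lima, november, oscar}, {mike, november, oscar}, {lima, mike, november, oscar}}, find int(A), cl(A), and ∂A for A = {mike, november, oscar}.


int(A) = {mike, november, oscar}, cl(A) = {lima, mike, november, oscar}, ∂A = {lima}.

Closed sets in (X, τ) are complements of opens:
  closed(X, τ) = {∅, {lima}, {mike}, {lima, mike}, {lima, november, oscar}, {lima, mike, november, oscar}}.
int(A) = ⋃ {U ∈ τ : U ⊆ A}. Opens contained in A: ∅, {mike}, {november, oscar}, {mike, november, oscar}.
Taking the union of these: int(A) = {mike, november, oscar}.
cl(A) = ⋂ {C closed : A ⊆ C}. Closed sets containing A: {lima, mike, november, oscar}.
Intersecting these: cl(A) = {lima, mike, november, oscar}.
∂A = cl(A) ∖ int(A) = {lima, mike, november, oscar} ∖ {mike, november, oscar} = {lima}.


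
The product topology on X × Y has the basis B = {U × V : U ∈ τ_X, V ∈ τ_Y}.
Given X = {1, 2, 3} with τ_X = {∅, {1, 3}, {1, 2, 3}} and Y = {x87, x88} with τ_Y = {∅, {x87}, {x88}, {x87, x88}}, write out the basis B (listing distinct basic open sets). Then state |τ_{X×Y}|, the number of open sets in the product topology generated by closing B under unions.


Basis B = {∅ × ∅, {1, 3} × {x87}, {1, 3} × {x88}, {1, 2, 3} × {x87}, {1, 2, 3} × {x88}, {1, 3} × {x87, x88}, {1, 2, 3} × {x87, x88}}; |τ_{X×Y}| = 9.

Enumerate products U × V with U ∈ τ_X, V ∈ τ_Y (deduplicated):
  ∅ × ∅ = {} (∅)
  {1, 3} × {x87} = {(1,x87), (3,x87)}
  {1, 3} × {x88} = {(1,x88), (3,x88)}
  {1, 2, 3} × {x87} = {(1,x87), (2,x87), (3,x87)}
  {1, 2, 3} × {x88} = {(1,x88), (2,x88), (3,x88)}
  {1, 3} × {x87, x88} = {(1,x87), (1,x88), (3,x87), (3,x88)}
  {1, 2, 3} × {x87, x88} = {(1,x87), (1,x88), (2,x87), (2,x88), (3,x87), (3,x88)}
These 7 distinct sets form the basis B.
Close under arbitrary unions to get τ_{X×Y}; counting gives |τ_{X×Y}| = 9.


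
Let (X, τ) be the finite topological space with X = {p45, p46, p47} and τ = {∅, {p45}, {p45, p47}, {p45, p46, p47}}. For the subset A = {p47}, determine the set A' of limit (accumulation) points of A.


A' = {p46}

For each x ∈ X, list the open sets U ∈ τ with x ∈ U, then check whether U ∩ (A ∖ {x}) ≠ ∅ for every such U.
  x = p45: open {p45} ∋ x has {p45} ∩ (A ∖ {p45}) = ∅, so x is NOT a limit point.
  x = p46: opens ∋ x are {p45, p46, p47}; each meets A ∖ {p46}, so x IS a limit point.
  x = p47: open {p45, p47} ∋ x has {p45, p47} ∩ (A ∖ {p47}) = ∅, so x is NOT a limit point.
Collecting: A' = {p46}.


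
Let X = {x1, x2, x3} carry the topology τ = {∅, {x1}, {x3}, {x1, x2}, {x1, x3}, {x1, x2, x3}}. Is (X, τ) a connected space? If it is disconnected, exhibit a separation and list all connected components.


(X, τ) is disconnected; components = [{x3}, {x1, x2}].

Find clopen sets (U ∈ τ with X ∖ U ∈ τ):
  U = ∅, X ∖ U = {x1, x2, x3} — both open, so U is clopen.
  U = {x3}, X ∖ U = {x1, x2} — both open, so U is clopen.
  U = {x1, x2}, X ∖ U = {x3} — both open, so U is clopen.
  U = {x1, x2, x3}, X ∖ U = ∅ — both open, so U is clopen.
Nontrivial clopen(s) exist: e.g. {x1, x2}. So (X, τ) is disconnected.
Compute connected components by grouping points that agree on all clopens:
  component: {x3}
  component: {x1, x2}


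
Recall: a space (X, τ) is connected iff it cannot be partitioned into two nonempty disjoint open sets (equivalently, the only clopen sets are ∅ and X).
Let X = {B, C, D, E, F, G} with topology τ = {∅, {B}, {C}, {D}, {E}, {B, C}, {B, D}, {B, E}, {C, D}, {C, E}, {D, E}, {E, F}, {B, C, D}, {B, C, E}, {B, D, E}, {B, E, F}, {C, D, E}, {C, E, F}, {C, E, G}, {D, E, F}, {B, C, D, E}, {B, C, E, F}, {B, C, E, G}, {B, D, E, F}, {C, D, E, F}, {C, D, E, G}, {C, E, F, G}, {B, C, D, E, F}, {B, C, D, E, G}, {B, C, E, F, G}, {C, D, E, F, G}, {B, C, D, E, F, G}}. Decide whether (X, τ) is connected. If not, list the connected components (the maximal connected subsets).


(X, τ) is disconnected; components = [{B}, {D}, {C, E, F, G}].

Find clopen sets (U ∈ τ with X ∖ U ∈ τ):
  U = ∅, X ∖ U = {B, C, D, E, F, G} — both open, so U is clopen.
  U = {B}, X ∖ U = {C, D, E, F, G} — both open, so U is clopen.
  U = {D}, X ∖ U = {B, C, E, F, G} — both open, so U is clopen.
  U = {B, D}, X ∖ U = {C, E, F, G} — both open, so U is clopen.
  U = {C, E, F, G}, X ∖ U = {B, D} — both open, so U is clopen.
  U = {B, C, E, F, G}, X ∖ U = {D} — both open, so U is clopen.
  U = {C, D, E, F, G}, X ∖ U = {B} — both open, so U is clopen.
  U = {B, C, D, E, F, G}, X ∖ U = ∅ — both open, so U is clopen.
Nontrivial clopen(s) exist: e.g. {D}. So (X, τ) is disconnected.
Compute connected components by grouping points that agree on all clopens:
  component: {B}
  component: {D}
  component: {C, E, F, G}


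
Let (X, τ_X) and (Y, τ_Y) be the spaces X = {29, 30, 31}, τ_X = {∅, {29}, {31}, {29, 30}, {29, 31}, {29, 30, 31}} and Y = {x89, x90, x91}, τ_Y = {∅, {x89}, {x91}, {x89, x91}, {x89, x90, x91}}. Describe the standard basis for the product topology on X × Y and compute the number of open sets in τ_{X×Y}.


Basis B = {∅ × ∅, {29} × {x89}, {29} × {x91}, {31} × {x89}, {31} × {x91}, {29} × {x89, x91}, {29, 30} × {x89}, {29, 31} × {x89}, {29, 30} × {x91}, {29, 31} × {x91}, {31} × {x89, x91}, {29} × {x89, x90, x91}, {29, 30, 31} × {x89}, {29, 30, 31} × {x91}, {31} × {x89, x90, x91}, {29, 30} × {x89, x91}, {29, 31} × {x89, x91}, {29, 30} × {x89, x90, x91}, {29, 31} × {x89, x90, x91}, {29, 30, 31} × {x89, x91}, {29, 30, 31} × {x89, x90, x91}}; |τ_{X×Y}| = 70.

Enumerate products U × V with U ∈ τ_X, V ∈ τ_Y (deduplicated):
  ∅ × ∅ = {} (∅)
  {29} × {x89} = {(29,x89)}
  {29} × {x91} = {(29,x91)}
  {31} × {x89} = {(31,x89)}
  {31} × {x91} = {(31,x91)}
  {29} × {x89, x91} = {(29,x89), (29,x91)}
  {29, 30} × {x89} = {(29,x89), (30,x89)}
  {29, 31} × {x89} = {(29,x89), (31,x89)}
  {29, 30} × {x91} = {(29,x91), (30,x91)}
  {29, 31} × {x91} = {(29,x91), (31,x91)}
  {31} × {x89, x91} = {(31,x89), (31,x91)}
  {29} × {x89, x90, x91} = {(29,x89), (29,x90), (29,x91)}
  {29, 30, 31} × {x89} = {(29,x89), (30,x89), (31,x89)}
  {29, 30, 31} × {x91} = {(29,x91), (30,x91), (31,x91)}
  {31} × {x89, x90, x91} = {(31,x89), (31,x90), (31,x91)}
  {29, 30} × {x89, x91} = {(29,x89), (29,x91), (30,x89), (30,x91)}
  {29, 31} × {x89, x91} = {(29,x89), (29,x91), (31,x89), (31,x91)}
  {29, 30} × {x89, x90, x91} = {(29,x89), (29,x90), (29,x91), (30,x89), (30,x90), (30,x91)}
  {29, 31} × {x89, x90, x91} = {(29,x89), (29,x90), (29,x91), (31,x89), (31,x90), (31,x91)}
  {29, 30, 31} × {x89, x91} = {(29,x89), (29,x91), (30,x89), (30,x91), (31,x89), (31,x91)}
  {29, 30, 31} × {x89, x90, x91} = {(29,x89), (29,x90), (29,x91), (30,x89), (30,x90), (30,x91), (31,x89), (31,x90), (31,x91)}
These 21 distinct sets form the basis B.
Close under arbitrary unions to get τ_{X×Y}; counting gives |τ_{X×Y}| = 70.


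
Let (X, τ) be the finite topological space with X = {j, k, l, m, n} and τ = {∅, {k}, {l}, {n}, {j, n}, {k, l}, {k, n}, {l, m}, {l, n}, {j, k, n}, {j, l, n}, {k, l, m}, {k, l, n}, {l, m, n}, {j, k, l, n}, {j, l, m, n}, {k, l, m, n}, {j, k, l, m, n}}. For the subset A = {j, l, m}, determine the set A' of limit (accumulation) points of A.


A' = {m}

For each x ∈ X, list the open sets U ∈ τ with x ∈ U, then check whether U ∩ (A ∖ {x}) ≠ ∅ for every such U.
  x = j: open {j, n} ∋ x has {j, n} ∩ (A ∖ {j}) = ∅, so x is NOT a limit point.
  x = k: open {k} ∋ x has {k} ∩ (A ∖ {k}) = ∅, so x is NOT a limit point.
  x = l: open {l} ∋ x has {l} ∩ (A ∖ {l}) = ∅, so x is NOT a limit point.
  x = m: opens ∋ x are {l, m}, {k, l, m}, {l, m, n}, {j, l, m, n}, {k, l, m, n}, {j, k, l, m, n}; each meets A ∖ {m}, so x IS a limit point.
  x = n: open {n} ∋ x has {n} ∩ (A ∖ {n}) = ∅, so x is NOT a limit point.
Collecting: A' = {m}.


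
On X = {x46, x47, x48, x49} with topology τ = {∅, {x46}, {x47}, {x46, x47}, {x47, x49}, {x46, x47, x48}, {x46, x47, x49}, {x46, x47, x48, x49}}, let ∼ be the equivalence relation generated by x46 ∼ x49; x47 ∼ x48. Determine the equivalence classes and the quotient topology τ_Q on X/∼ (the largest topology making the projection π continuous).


X/∼ = {[x46=x49], [x47=x48]}; |τ_Q| = 2.

Equivalence classes: [x46=x49], [x47=x48].
Quotient map π: X → X/∼ sends x46 ↦ [x46=x49], x47 ↦ [x47=x48], x48 ↦ [x47=x48], x49 ↦ [x46=x49].
For each subset V ⊆ X/∼, compute π^{-1}(V) ⊆ X and check whether π^{-1}(V) ∈ τ. V is open in τ_Q iff π^{-1}(V) ∈ τ.
  V = {}: π^{-1}(V) = ∅ ∈ τ ✓.
  V = {[x46=x49]}: π^{-1}(V) = {x46, x49} ∉ τ ✗.
  V = {[x47=x48]}: π^{-1}(V) = {x47, x48} ∉ τ ✗.
  V = {[x46=x49], [x47=x48]}: π^{-1}(V) = {x46, x47, x48, x49} ∈ τ ✓.
Open sets in the quotient: τ_Q = {{}, {[x46=x49], [x47=x48]}} (2 elements).


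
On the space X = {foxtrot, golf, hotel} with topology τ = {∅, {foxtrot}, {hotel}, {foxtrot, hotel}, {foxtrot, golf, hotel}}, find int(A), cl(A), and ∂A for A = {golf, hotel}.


int(A) = {hotel}, cl(A) = {golf, hotel}, ∂A = {golf}.

Closed sets in (X, τ) are complements of opens:
  closed(X, τ) = {∅, {golf}, {foxtrot, golf}, {golf, hotel}, {foxtrot, golf, hotel}}.
int(A) = ⋃ {U ∈ τ : U ⊆ A}. Opens contained in A: ∅, {hotel}.
Taking the union of these: int(A) = {hotel}.
cl(A) = ⋂ {C closed : A ⊆ C}. Closed sets containing A: {golf, hotel}, {foxtrot, golf, hotel}.
Intersecting these: cl(A) = {golf, hotel}.
∂A = cl(A) ∖ int(A) = {golf, hotel} ∖ {hotel} = {golf}.


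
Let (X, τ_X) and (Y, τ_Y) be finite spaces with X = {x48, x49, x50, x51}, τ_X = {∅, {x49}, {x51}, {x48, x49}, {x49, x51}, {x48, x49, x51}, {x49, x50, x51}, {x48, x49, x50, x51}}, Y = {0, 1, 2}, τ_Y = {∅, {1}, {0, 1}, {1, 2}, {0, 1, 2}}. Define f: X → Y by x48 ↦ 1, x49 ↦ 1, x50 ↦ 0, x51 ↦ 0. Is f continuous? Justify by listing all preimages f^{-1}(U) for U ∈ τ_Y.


f IS continuous.

Compute f^{-1}(U) for each U ∈ τ_Y:
  U = ∅: f^{-1}(U) = ∅ ∈ τ_X ✓.
  U = {1}: f^{-1}(U) = {x48, x49} ∈ τ_X ✓.
  U = {0, 1}: f^{-1}(U) = {x48, x49, x50, x51} ∈ τ_X ✓.
  U = {1, 2}: f^{-1}(U) = {x48, x49} ∈ τ_X ✓.
  U = {0, 1, 2}: f^{-1}(U) = {x48, x49, x50, x51} ∈ τ_X ✓.
Every preimage lies in τ_X, so f IS continuous.


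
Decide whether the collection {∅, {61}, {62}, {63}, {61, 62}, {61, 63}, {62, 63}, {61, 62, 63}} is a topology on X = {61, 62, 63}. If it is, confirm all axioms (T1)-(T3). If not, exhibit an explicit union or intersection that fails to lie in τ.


τ IS a topology on X.

Axiom (T1): ∅ ∈ τ? Yes; X ∈ τ? Yes.
Axiom (T2/T3): check pairwise unions and intersections of members of τ.
All pairwise intersections and unions checked — each lies in τ. Therefore τ satisfies (T1), (T2), (T3): it IS a topology on X.


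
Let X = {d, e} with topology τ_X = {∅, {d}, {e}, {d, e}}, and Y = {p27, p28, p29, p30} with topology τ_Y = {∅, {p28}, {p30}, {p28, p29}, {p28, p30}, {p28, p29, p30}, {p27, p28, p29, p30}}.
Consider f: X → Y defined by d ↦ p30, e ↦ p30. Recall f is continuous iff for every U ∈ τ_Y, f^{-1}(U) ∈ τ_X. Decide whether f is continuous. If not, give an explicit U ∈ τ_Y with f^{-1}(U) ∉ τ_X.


f IS continuous.

Compute f^{-1}(U) for each U ∈ τ_Y:
  U = ∅: f^{-1}(U) = ∅ ∈ τ_X ✓.
  U = {p28}: f^{-1}(U) = ∅ ∈ τ_X ✓.
  U = {p30}: f^{-1}(U) = {d, e} ∈ τ_X ✓.
  U = {p28, p29}: f^{-1}(U) = ∅ ∈ τ_X ✓.
  U = {p28, p30}: f^{-1}(U) = {d, e} ∈ τ_X ✓.
  U = {p28, p29, p30}: f^{-1}(U) = {d, e} ∈ τ_X ✓.
  U = {p27, p28, p29, p30}: f^{-1}(U) = {d, e} ∈ τ_X ✓.
Every preimage lies in τ_X, so f IS continuous.


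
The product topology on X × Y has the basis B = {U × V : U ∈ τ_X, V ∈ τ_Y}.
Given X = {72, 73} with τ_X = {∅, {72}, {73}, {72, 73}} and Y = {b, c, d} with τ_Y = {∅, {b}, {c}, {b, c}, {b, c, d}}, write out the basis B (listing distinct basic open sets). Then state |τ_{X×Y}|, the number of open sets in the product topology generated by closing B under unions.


Basis B = {∅ × ∅, {72} × {b}, {72} × {c}, {73} × {b}, {73} × {c}, {72} × {b, c}, {72, 73} × {b}, {72, 73} × {c}, {73} × {b, c}, {72} × {b, c, d}, {73} × {b, c, d}, {72, 73} × {b, c}, {72, 73} × {b, c, d}}; |τ_{X×Y}| = 25.

Enumerate products U × V with U ∈ τ_X, V ∈ τ_Y (deduplicated):
  ∅ × ∅ = {} (∅)
  {72} × {b} = {(72,b)}
  {72} × {c} = {(72,c)}
  {73} × {b} = {(73,b)}
  {73} × {c} = {(73,c)}
  {72} × {b, c} = {(72,b), (72,c)}
  {72, 73} × {b} = {(72,b), (73,b)}
  {72, 73} × {c} = {(72,c), (73,c)}
  {73} × {b, c} = {(73,b), (73,c)}
  {72} × {b, c, d} = {(72,b), (72,c), (72,d)}
  {73} × {b, c, d} = {(73,b), (73,c), (73,d)}
  {72, 73} × {b, c} = {(72,b), (72,c), (73,b), (73,c)}
  {72, 73} × {b, c, d} = {(72,b), (72,c), (72,d), (73,b), (73,c), (73,d)}
These 13 distinct sets form the basis B.
Close under arbitrary unions to get τ_{X×Y}; counting gives |τ_{X×Y}| = 25.


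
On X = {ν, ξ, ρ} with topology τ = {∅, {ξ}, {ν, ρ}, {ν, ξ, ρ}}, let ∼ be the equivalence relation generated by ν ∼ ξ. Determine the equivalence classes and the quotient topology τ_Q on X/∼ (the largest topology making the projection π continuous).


X/∼ = {[ν=ξ], [ρ]}; |τ_Q| = 2.

Equivalence classes: [ν=ξ], [ρ].
Quotient map π: X → X/∼ sends ν ↦ [ν=ξ], ξ ↦ [ν=ξ], ρ ↦ [ρ].
For each subset V ⊆ X/∼, compute π^{-1}(V) ⊆ X and check whether π^{-1}(V) ∈ τ. V is open in τ_Q iff π^{-1}(V) ∈ τ.
  V = {}: π^{-1}(V) = ∅ ∈ τ ✓.
  V = {[ν=ξ]}: π^{-1}(V) = {ν, ξ} ∉ τ ✗.
  V = {[ρ]}: π^{-1}(V) = {ρ} ∉ τ ✗.
  V = {[ν=ξ], [ρ]}: π^{-1}(V) = {ν, ξ, ρ} ∈ τ ✓.
Open sets in the quotient: τ_Q = {{}, {[ν=ξ], [ρ]}} (2 elements).


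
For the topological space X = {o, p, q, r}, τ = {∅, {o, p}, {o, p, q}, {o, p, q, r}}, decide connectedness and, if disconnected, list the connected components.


(X, τ) is connected.

Find clopen sets (U ∈ τ with X ∖ U ∈ τ):
  U = ∅, X ∖ U = {o, p, q, r} — both open, so U is clopen.
  U = {o, p, q, r}, X ∖ U = ∅ — both open, so U is clopen.
Only trivial clopens (∅ and X) exist, so (X, τ) is connected.
Compute connected components by grouping points that agree on all clopens:
  component: {o, p, q, r}


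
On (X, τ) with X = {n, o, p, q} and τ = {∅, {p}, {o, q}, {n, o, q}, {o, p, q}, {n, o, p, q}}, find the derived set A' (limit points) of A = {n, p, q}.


A' = {n, o}

For each x ∈ X, list the open sets U ∈ τ with x ∈ U, then check whether U ∩ (A ∖ {x}) ≠ ∅ for every such U.
  x = n: opens ∋ x are {n, o, q}, {n, o, p, q}; each meets A ∖ {n}, so x IS a limit point.
  x = o: opens ∋ x are {o, q}, {n, o, q}, {o, p, q}, {n, o, p, q}; each meets A ∖ {o}, so x IS a limit point.
  x = p: open {p} ∋ x has {p} ∩ (A ∖ {p}) = ∅, so x is NOT a limit point.
  x = q: open {o, q} ∋ x has {o, q} ∩ (A ∖ {q}) = ∅, so x is NOT a limit point.
Collecting: A' = {n, o}.


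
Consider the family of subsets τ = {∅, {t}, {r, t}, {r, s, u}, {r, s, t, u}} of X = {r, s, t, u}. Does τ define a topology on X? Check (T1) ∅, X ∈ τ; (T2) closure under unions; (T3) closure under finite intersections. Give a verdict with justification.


τ is NOT a topology on X.

Axiom (T1): ∅ ∈ τ? Yes; X ∈ τ? Yes.
Axiom (T2/T3): check pairwise unions and intersections of members of τ.
Counterexample for (T3): {r, t} ∩ {r, s, u} = {r} ∉ τ. Therefore τ is NOT a topology.


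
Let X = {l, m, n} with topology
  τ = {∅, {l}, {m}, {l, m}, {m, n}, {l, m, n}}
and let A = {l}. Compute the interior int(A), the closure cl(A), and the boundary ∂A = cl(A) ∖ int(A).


int(A) = {l}, cl(A) = {l}, ∂A = ∅.

Closed sets in (X, τ) are complements of opens:
  closed(X, τ) = {∅, {l}, {n}, {l, n}, {m, n}, {l, m, n}}.
int(A) = ⋃ {U ∈ τ : U ⊆ A}. Opens contained in A: ∅, {l}.
Taking the union of these: int(A) = {l}.
cl(A) = ⋂ {C closed : A ⊆ C}. Closed sets containing A: {l}, {l, n}, {l, m, n}.
Intersecting these: cl(A) = {l}.
∂A = cl(A) ∖ int(A) = {l} ∖ {l} = ∅.


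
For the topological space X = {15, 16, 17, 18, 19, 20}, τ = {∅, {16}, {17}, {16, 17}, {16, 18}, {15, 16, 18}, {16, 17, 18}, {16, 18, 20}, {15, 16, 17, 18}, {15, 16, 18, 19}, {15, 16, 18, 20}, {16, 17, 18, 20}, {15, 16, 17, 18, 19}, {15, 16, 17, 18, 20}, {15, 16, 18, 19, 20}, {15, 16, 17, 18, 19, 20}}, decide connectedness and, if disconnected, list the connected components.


(X, τ) is disconnected; components = [{17}, {15, 16, 18, 19, 20}].

Find clopen sets (U ∈ τ with X ∖ U ∈ τ):
  U = ∅, X ∖ U = {15, 16, 17, 18, 19, 20} — both open, so U is clopen.
  U = {17}, X ∖ U = {15, 16, 18, 19, 20} — both open, so U is clopen.
  U = {15, 16, 18, 19, 20}, X ∖ U = {17} — both open, so U is clopen.
  U = {15, 16, 17, 18, 19, 20}, X ∖ U = ∅ — both open, so U is clopen.
Nontrivial clopen(s) exist: e.g. {17}. So (X, τ) is disconnected.
Compute connected components by grouping points that agree on all clopens:
  component: {17}
  component: {15, 16, 18, 19, 20}


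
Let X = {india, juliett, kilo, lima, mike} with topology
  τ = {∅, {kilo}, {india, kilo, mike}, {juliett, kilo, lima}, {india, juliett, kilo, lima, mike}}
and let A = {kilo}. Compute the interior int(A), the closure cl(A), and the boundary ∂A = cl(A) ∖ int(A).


int(A) = {kilo}, cl(A) = {india, juliett, kilo, lima, mike}, ∂A = {india, juliett, lima, mike}.

Closed sets in (X, τ) are complements of opens:
  closed(X, τ) = {∅, {india, mike}, {juliett, lima}, {india, juliett, lima, mike}, {india, juliett, kilo, lima, mike}}.
int(A) = ⋃ {U ∈ τ : U ⊆ A}. Opens contained in A: ∅, {kilo}.
Taking the union of these: int(A) = {kilo}.
cl(A) = ⋂ {C closed : A ⊆ C}. Closed sets containing A: {india, juliett, kilo, lima, mike}.
Intersecting these: cl(A) = {india, juliett, kilo, lima, mike}.
∂A = cl(A) ∖ int(A) = {india, juliett, kilo, lima, mike} ∖ {kilo} = {india, juliett, lima, mike}.


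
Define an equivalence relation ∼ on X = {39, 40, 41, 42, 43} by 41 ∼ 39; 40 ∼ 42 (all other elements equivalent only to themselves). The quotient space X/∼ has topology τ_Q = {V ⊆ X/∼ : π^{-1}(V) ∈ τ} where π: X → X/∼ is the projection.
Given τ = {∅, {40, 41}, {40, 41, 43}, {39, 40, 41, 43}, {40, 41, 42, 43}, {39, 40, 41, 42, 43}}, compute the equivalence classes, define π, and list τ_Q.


X/∼ = {[39=41], [40=42], [43]}; |τ_Q| = 2.

Equivalence classes: [39=41], [40=42], [43].
Quotient map π: X → X/∼ sends 39 ↦ [39=41], 40 ↦ [40=42], 41 ↦ [39=41], 42 ↦ [40=42], 43 ↦ [43].
For each subset V ⊆ X/∼, compute π^{-1}(V) ⊆ X and check whether π^{-1}(V) ∈ τ. V is open in τ_Q iff π^{-1}(V) ∈ τ.
  V = {}: π^{-1}(V) = ∅ ∈ τ ✓.
  V = {[39=41]}: π^{-1}(V) = {39, 41} ∉ τ ✗.
  V = {[40=42]}: π^{-1}(V) = {40, 42} ∉ τ ✗.
  V = {[39=41], [40=42]}: π^{-1}(V) = {39, 40, 41, 42} ∉ τ ✗.
  V = {[43]}: π^{-1}(V) = {43} ∉ τ ✗.
  V = {[39=41], [43]}: π^{-1}(V) = {39, 41, 43} ∉ τ ✗.
  V = {[40=42], [43]}: π^{-1}(V) = {40, 42, 43} ∉ τ ✗.
  V = {[39=41], [40=42], [43]}: π^{-1}(V) = {39, 40, 41, 42, 43} ∈ τ ✓.
Open sets in the quotient: τ_Q = {{}, {[39=41], [40=42], [43]}} (2 elements).


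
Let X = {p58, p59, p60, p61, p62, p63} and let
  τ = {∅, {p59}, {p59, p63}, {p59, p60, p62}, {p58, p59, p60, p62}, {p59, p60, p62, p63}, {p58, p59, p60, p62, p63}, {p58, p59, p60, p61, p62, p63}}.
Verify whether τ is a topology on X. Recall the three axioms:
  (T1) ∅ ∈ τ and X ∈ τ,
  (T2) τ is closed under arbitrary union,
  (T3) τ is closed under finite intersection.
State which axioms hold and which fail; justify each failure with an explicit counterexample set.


τ IS a topology on X.

Axiom (T1): ∅ ∈ τ? Yes; X ∈ τ? Yes.
Axiom (T2/T3): check pairwise unions and intersections of members of τ.
All pairwise intersections and unions checked — each lies in τ. Therefore τ satisfies (T1), (T2), (T3): it IS a topology on X.


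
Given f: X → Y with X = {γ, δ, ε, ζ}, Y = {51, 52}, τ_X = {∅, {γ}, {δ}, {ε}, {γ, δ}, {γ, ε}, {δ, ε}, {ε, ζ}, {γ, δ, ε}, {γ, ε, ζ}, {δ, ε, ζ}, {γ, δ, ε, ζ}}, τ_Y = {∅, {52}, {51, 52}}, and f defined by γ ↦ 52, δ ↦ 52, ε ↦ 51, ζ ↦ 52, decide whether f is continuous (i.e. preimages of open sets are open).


f is NOT continuous.

Compute f^{-1}(U) for each U ∈ τ_Y:
  U = ∅: f^{-1}(U) = ∅ ∈ τ_X ✓.
  U = {52}: f^{-1}(U) = {γ, δ, ζ} ∉ τ_X ✗.
  U = {51, 52}: f^{-1}(U) = {γ, δ, ε, ζ} ∈ τ_X ✓.
Found U = {52} with f^{-1}(U) = {γ, δ, ζ} not in τ_X. Therefore f is NOT continuous.


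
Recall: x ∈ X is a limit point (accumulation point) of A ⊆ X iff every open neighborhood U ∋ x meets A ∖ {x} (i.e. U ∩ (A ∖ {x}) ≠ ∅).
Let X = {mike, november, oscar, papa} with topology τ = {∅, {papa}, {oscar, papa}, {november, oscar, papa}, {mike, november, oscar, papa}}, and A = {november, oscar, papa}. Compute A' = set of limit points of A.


A' = {mike, november, oscar}

For each x ∈ X, list the open sets U ∈ τ with x ∈ U, then check whether U ∩ (A ∖ {x}) ≠ ∅ for every such U.
  x = mike: opens ∋ x are {mike, november, oscar, papa}; each meets A ∖ {mike}, so x IS a limit point.
  x = november: opens ∋ x are {november, oscar, papa}, {mike, november, oscar, papa}; each meets A ∖ {november}, so x IS a limit point.
  x = oscar: opens ∋ x are {oscar, papa}, {november, oscar, papa}, {mike, november, oscar, papa}; each meets A ∖ {oscar}, so x IS a limit point.
  x = papa: open {papa} ∋ x has {papa} ∩ (A ∖ {papa}) = ∅, so x is NOT a limit point.
Collecting: A' = {mike, november, oscar}.


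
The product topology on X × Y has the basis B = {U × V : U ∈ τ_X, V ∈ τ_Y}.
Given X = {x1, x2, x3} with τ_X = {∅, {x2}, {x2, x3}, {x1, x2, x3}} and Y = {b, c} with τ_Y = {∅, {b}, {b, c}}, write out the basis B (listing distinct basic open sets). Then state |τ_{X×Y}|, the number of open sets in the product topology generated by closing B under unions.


Basis B = {∅ × ∅, {x2} × {b}, {x2} × {b, c}, {x2, x3} × {b}, {x1, x2, x3} × {b}, {x2, x3} × {b, c}, {x1, x2, x3} × {b, c}}; |τ_{X×Y}| = 10.

Enumerate products U × V with U ∈ τ_X, V ∈ τ_Y (deduplicated):
  ∅ × ∅ = {} (∅)
  {x2} × {b} = {(x2,b)}
  {x2} × {b, c} = {(x2,b), (x2,c)}
  {x2, x3} × {b} = {(x2,b), (x3,b)}
  {x1, x2, x3} × {b} = {(x1,b), (x2,b), (x3,b)}
  {x2, x3} × {b, c} = {(x2,b), (x2,c), (x3,b), (x3,c)}
  {x1, x2, x3} × {b, c} = {(x1,b), (x1,c), (x2,b), (x2,c), (x3,b), (x3,c)}
These 7 distinct sets form the basis B.
Close under arbitrary unions to get τ_{X×Y}; counting gives |τ_{X×Y}| = 10.


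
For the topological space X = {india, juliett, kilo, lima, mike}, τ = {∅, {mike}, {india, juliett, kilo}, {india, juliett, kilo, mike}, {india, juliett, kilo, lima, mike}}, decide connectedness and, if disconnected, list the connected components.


(X, τ) is connected.

Find clopen sets (U ∈ τ with X ∖ U ∈ τ):
  U = ∅, X ∖ U = {india, juliett, kilo, lima, mike} — both open, so U is clopen.
  U = {india, juliett, kilo, lima, mike}, X ∖ U = ∅ — both open, so U is clopen.
Only trivial clopens (∅ and X) exist, so (X, τ) is connected.
Compute connected components by grouping points that agree on all clopens:
  component: {india, juliett, kilo, lima, mike}


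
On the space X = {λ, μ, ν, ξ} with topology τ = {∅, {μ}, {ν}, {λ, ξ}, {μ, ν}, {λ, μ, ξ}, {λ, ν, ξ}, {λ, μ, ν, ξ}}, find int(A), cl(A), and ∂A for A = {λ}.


int(A) = ∅, cl(A) = {λ, ξ}, ∂A = {λ, ξ}.

Closed sets in (X, τ) are complements of opens:
  closed(X, τ) = {∅, {μ}, {ν}, {λ, ξ}, {μ, ν}, {λ, μ, ξ}, {λ, ν, ξ}, {λ, μ, ν, ξ}}.
int(A) = ⋃ {U ∈ τ : U ⊆ A}. Opens contained in A: ∅.
Taking the union of these: int(A) = ∅.
cl(A) = ⋂ {C closed : A ⊆ C}. Closed sets containing A: {λ, ξ}, {λ, μ, ξ}, {λ, ν, ξ}, {λ, μ, ν, ξ}.
Intersecting these: cl(A) = {λ, ξ}.
∂A = cl(A) ∖ int(A) = {λ, ξ} ∖ ∅ = {λ, ξ}.


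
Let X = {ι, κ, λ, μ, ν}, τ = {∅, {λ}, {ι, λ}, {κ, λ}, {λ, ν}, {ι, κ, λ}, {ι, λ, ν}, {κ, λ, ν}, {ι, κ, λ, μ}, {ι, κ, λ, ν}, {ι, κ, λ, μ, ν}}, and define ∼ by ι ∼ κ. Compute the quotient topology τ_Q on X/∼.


X/∼ = {[ι=κ], [λ], [μ], [ν]}; |τ_Q| = 7.

Equivalence classes: [ι=κ], [λ], [μ], [ν].
Quotient map π: X → X/∼ sends ι ↦ [ι=κ], κ ↦ [ι=κ], λ ↦ [λ], μ ↦ [μ], ν ↦ [ν].
For each subset V ⊆ X/∼, compute π^{-1}(V) ⊆ X and check whether π^{-1}(V) ∈ τ. V is open in τ_Q iff π^{-1}(V) ∈ τ.
  V = {}: π^{-1}(V) = ∅ ∈ τ ✓.
  V = {[ι=κ]}: π^{-1}(V) = {ι, κ} ∉ τ ✗.
  V = {[λ]}: π^{-1}(V) = {λ} ∈ τ ✓.
  V = {[ι=κ], [λ]}: π^{-1}(V) = {ι, κ, λ} ∈ τ ✓.
  V = {[μ]}: π^{-1}(V) = {μ} ∉ τ ✗.
  V = {[ι=κ], [μ]}: π^{-1}(V) = {ι, κ, μ} ∉ τ ✗.
  V = {[λ], [μ]}: π^{-1}(V) = {λ, μ} ∉ τ ✗.
  V = {[ι=κ], [λ], [μ]}: π^{-1}(V) = {ι, κ, λ, μ} ∈ τ ✓.
  V = {[ν]}: π^{-1}(V) = {ν} ∉ τ ✗.
  V = {[ι=κ], [ν]}: π^{-1}(V) = {ι, κ, ν} ∉ τ ✗.
  V = {[λ], [ν]}: π^{-1}(V) = {λ, ν} ∈ τ ✓.
  V = {[ι=κ], [λ], [ν]}: π^{-1}(V) = {ι, κ, λ, ν} ∈ τ ✓.
  V = {[μ], [ν]}: π^{-1}(V) = {μ, ν} ∉ τ ✗.
  V = {[ι=κ], [μ], [ν]}: π^{-1}(V) = {ι, κ, μ, ν} ∉ τ ✗.
  V = {[λ], [μ], [ν]}: π^{-1}(V) = {λ, μ, ν} ∉ τ ✗.
  V = {[ι=κ], [λ], [μ], [ν]}: π^{-1}(V) = {ι, κ, λ, μ, ν} ∈ τ ✓.
Open sets in the quotient: τ_Q = {{}, {[λ]}, {[ι=κ], [λ]}, {[ι=κ], [λ], [μ]}, {[λ], [ν]}, {[ι=κ], [λ], [ν]}, {[ι=κ], [λ], [μ], [ν]}} (7 elements).


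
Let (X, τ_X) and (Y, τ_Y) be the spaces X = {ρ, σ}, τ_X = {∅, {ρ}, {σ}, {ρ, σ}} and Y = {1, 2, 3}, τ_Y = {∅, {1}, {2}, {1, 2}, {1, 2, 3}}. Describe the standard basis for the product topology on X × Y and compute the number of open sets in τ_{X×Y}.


Basis B = {∅ × ∅, {ρ} × {1}, {ρ} × {2}, {σ} × {1}, {σ} × {2}, {ρ} × {1, 2}, {ρ, σ} × {1}, {ρ, σ} × {2}, {σ} × {1, 2}, {ρ} × {1, 2, 3}, {σ} × {1, 2, 3}, {ρ, σ} × {1, 2}, {ρ, σ} × {1, 2, 3}}; |τ_{X×Y}| = 25.

Enumerate products U × V with U ∈ τ_X, V ∈ τ_Y (deduplicated):
  ∅ × ∅ = {} (∅)
  {ρ} × {1} = {(ρ,1)}
  {ρ} × {2} = {(ρ,2)}
  {σ} × {1} = {(σ,1)}
  {σ} × {2} = {(σ,2)}
  {ρ} × {1, 2} = {(ρ,1), (ρ,2)}
  {ρ, σ} × {1} = {(ρ,1), (σ,1)}
  {ρ, σ} × {2} = {(ρ,2), (σ,2)}
  {σ} × {1, 2} = {(σ,1), (σ,2)}
  {ρ} × {1, 2, 3} = {(ρ,1), (ρ,2), (ρ,3)}
  {σ} × {1, 2, 3} = {(σ,1), (σ,2), (σ,3)}
  {ρ, σ} × {1, 2} = {(ρ,1), (ρ,2), (σ,1), (σ,2)}
  {ρ, σ} × {1, 2, 3} = {(ρ,1), (ρ,2), (ρ,3), (σ,1), (σ,2), (σ,3)}
These 13 distinct sets form the basis B.
Close under arbitrary unions to get τ_{X×Y}; counting gives |τ_{X×Y}| = 25.


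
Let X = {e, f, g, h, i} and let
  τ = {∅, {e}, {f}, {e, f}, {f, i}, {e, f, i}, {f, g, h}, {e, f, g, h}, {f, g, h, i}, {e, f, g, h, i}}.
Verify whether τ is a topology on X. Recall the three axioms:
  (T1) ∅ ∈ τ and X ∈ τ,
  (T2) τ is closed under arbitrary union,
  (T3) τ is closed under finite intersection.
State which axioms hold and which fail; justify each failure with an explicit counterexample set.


τ IS a topology on X.

Axiom (T1): ∅ ∈ τ? Yes; X ∈ τ? Yes.
Axiom (T2/T3): check pairwise unions and intersections of members of τ.
All pairwise intersections and unions checked — each lies in τ. Therefore τ satisfies (T1), (T2), (T3): it IS a topology on X.


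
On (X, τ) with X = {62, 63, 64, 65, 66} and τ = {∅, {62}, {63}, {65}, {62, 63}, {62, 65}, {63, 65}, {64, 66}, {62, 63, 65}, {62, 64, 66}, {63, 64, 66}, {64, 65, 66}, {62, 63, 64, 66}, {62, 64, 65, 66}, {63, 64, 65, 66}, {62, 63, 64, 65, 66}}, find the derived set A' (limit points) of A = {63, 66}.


A' = {64}

For each x ∈ X, list the open sets U ∈ τ with x ∈ U, then check whether U ∩ (A ∖ {x}) ≠ ∅ for every such U.
  x = 62: open {62} ∋ x has {62} ∩ (A ∖ {62}) = ∅, so x is NOT a limit point.
  x = 63: open {63} ∋ x has {63} ∩ (A ∖ {63}) = ∅, so x is NOT a limit point.
  x = 64: opens ∋ x are {64, 66}, {62, 64, 66}, {63, 64, 66}, {64, 65, 66}, {62, 63, 64, 66}, {62, 64, 65, 66}, {63, 64, 65, 66}, {62, 63, 64, 65, 66}; each meets A ∖ {64}, so x IS a limit point.
  x = 65: open {65} ∋ x has {65} ∩ (A ∖ {65}) = ∅, so x is NOT a limit point.
  x = 66: open {64, 66} ∋ x has {64, 66} ∩ (A ∖ {66}) = ∅, so x is NOT a limit point.
Collecting: A' = {64}.


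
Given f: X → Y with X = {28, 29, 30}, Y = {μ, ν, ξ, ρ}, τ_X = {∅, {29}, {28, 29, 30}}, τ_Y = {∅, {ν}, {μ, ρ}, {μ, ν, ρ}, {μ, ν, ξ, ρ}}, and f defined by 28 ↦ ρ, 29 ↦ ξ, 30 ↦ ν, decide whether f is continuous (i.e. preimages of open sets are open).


f is NOT continuous.

Compute f^{-1}(U) for each U ∈ τ_Y:
  U = ∅: f^{-1}(U) = ∅ ∈ τ_X ✓.
  U = {ν}: f^{-1}(U) = {30} ∉ τ_X ✗.
  U = {μ, ρ}: f^{-1}(U) = {28} ∉ τ_X ✗.
  U = {μ, ν, ρ}: f^{-1}(U) = {28, 30} ∉ τ_X ✗.
  U = {μ, ν, ξ, ρ}: f^{-1}(U) = {28, 29, 30} ∈ τ_X ✓.
Found U = {ν} with f^{-1}(U) = {30} not in τ_X. Therefore f is NOT continuous.


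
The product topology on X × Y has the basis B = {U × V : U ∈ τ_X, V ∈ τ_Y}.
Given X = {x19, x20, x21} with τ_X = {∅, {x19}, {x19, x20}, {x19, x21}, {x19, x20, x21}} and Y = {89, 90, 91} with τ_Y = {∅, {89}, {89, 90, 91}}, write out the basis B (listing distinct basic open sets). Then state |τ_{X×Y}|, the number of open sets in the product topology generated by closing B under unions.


Basis B = {∅ × ∅, {x19} × {89}, {x19, x20} × {89}, {x19, x21} × {89}, {x19} × {89, 90, 91}, {x19, x20, x21} × {89}, {x19, x20} × {89, 90, 91}, {x19, x21} × {89, 90, 91}, {x19, x20, x21} × {89, 90, 91}}; |τ_{X×Y}| = 14.

Enumerate products U × V with U ∈ τ_X, V ∈ τ_Y (deduplicated):
  ∅ × ∅ = {} (∅)
  {x19} × {89} = {(x19,89)}
  {x19, x20} × {89} = {(x19,89), (x20,89)}
  {x19, x21} × {89} = {(x19,89), (x21,89)}
  {x19} × {89, 90, 91} = {(x19,89), (x19,90), (x19,91)}
  {x19, x20, x21} × {89} = {(x19,89), (x20,89), (x21,89)}
  {x19, x20} × {89, 90, 91} = {(x19,89), (x19,90), (x19,91), (x20,89), (x20,90), (x20,91)}
  {x19, x21} × {89, 90, 91} = {(x19,89), (x19,90), (x19,91), (x21,89), (x21,90), (x21,91)}
  {x19, x20, x21} × {89, 90, 91} = {(x19,89), (x19,90), (x19,91), (x20,89), (x20,90), (x20,91), (x21,89), (x21,90), (x21,91)}
These 9 distinct sets form the basis B.
Close under arbitrary unions to get τ_{X×Y}; counting gives |τ_{X×Y}| = 14.


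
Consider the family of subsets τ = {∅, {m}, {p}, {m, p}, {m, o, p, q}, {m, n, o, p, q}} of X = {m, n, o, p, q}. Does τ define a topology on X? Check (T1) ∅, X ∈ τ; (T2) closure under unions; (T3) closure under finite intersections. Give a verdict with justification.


τ IS a topology on X.

Axiom (T1): ∅ ∈ τ? Yes; X ∈ τ? Yes.
Axiom (T2/T3): check pairwise unions and intersections of members of τ.
All pairwise intersections and unions checked — each lies in τ. Therefore τ satisfies (T1), (T2), (T3): it IS a topology on X.


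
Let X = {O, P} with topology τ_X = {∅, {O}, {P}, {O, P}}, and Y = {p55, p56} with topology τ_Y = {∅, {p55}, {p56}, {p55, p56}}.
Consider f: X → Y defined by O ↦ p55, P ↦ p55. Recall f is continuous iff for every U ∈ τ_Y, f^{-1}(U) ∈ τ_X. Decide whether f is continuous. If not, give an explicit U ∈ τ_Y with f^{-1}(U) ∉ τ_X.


f IS continuous.

Compute f^{-1}(U) for each U ∈ τ_Y:
  U = ∅: f^{-1}(U) = ∅ ∈ τ_X ✓.
  U = {p55}: f^{-1}(U) = {O, P} ∈ τ_X ✓.
  U = {p56}: f^{-1}(U) = ∅ ∈ τ_X ✓.
  U = {p55, p56}: f^{-1}(U) = {O, P} ∈ τ_X ✓.
Every preimage lies in τ_X, so f IS continuous.


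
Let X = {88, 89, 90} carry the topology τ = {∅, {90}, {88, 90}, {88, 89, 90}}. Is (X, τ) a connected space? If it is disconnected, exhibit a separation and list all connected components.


(X, τ) is connected.

Find clopen sets (U ∈ τ with X ∖ U ∈ τ):
  U = ∅, X ∖ U = {88, 89, 90} — both open, so U is clopen.
  U = {88, 89, 90}, X ∖ U = ∅ — both open, so U is clopen.
Only trivial clopens (∅ and X) exist, so (X, τ) is connected.
Compute connected components by grouping points that agree on all clopens:
  component: {88, 89, 90}


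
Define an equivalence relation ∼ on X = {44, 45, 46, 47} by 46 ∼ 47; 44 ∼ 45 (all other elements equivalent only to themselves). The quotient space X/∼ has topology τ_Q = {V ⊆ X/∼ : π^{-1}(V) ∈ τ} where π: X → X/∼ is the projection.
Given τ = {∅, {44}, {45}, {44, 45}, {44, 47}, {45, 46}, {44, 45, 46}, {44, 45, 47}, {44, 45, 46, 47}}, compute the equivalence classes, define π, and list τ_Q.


X/∼ = {[44=45], [46=47]}; |τ_Q| = 3.

Equivalence classes: [44=45], [46=47].
Quotient map π: X → X/∼ sends 44 ↦ [44=45], 45 ↦ [44=45], 46 ↦ [46=47], 47 ↦ [46=47].
For each subset V ⊆ X/∼, compute π^{-1}(V) ⊆ X and check whether π^{-1}(V) ∈ τ. V is open in τ_Q iff π^{-1}(V) ∈ τ.
  V = {}: π^{-1}(V) = ∅ ∈ τ ✓.
  V = {[44=45]}: π^{-1}(V) = {44, 45} ∈ τ ✓.
  V = {[46=47]}: π^{-1}(V) = {46, 47} ∉ τ ✗.
  V = {[44=45], [46=47]}: π^{-1}(V) = {44, 45, 46, 47} ∈ τ ✓.
Open sets in the quotient: τ_Q = {{}, {[44=45]}, {[44=45], [46=47]}} (3 elements).


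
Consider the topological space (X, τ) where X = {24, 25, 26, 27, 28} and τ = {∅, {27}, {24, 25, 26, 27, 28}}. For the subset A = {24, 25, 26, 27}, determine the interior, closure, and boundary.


int(A) = {27}, cl(A) = {24, 25, 26, 27, 28}, ∂A = {24, 25, 26, 28}.

Closed sets in (X, τ) are complements of opens:
  closed(X, τ) = {∅, {24, 25, 26, 28}, {24, 25, 26, 27, 28}}.
int(A) = ⋃ {U ∈ τ : U ⊆ A}. Opens contained in A: ∅, {27}.
Taking the union of these: int(A) = {27}.
cl(A) = ⋂ {C closed : A ⊆ C}. Closed sets containing A: {24, 25, 26, 27, 28}.
Intersecting these: cl(A) = {24, 25, 26, 27, 28}.
∂A = cl(A) ∖ int(A) = {24, 25, 26, 27, 28} ∖ {27} = {24, 25, 26, 28}.


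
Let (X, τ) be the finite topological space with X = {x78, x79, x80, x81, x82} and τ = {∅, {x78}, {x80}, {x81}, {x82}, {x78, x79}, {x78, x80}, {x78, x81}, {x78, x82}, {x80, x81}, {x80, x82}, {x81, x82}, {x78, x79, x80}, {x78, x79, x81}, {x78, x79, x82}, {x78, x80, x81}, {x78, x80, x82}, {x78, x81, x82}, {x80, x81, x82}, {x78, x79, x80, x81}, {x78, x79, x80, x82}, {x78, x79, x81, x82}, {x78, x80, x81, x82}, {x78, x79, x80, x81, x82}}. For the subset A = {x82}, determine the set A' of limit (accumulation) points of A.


A' = ∅

For each x ∈ X, list the open sets U ∈ τ with x ∈ U, then check whether U ∩ (A ∖ {x}) ≠ ∅ for every such U.
  x = x78: open {x78} ∋ x has {x78} ∩ (A ∖ {x78}) = ∅, so x is NOT a limit point.
  x = x79: open {x78, x79} ∋ x has {x78, x79} ∩ (A ∖ {x79}) = ∅, so x is NOT a limit point.
  x = x80: open {x80} ∋ x has {x80} ∩ (A ∖ {x80}) = ∅, so x is NOT a limit point.
  x = x81: open {x81} ∋ x has {x81} ∩ (A ∖ {x81}) = ∅, so x is NOT a limit point.
  x = x82: open {x82} ∋ x has {x82} ∩ (A ∖ {x82}) = ∅, so x is NOT a limit point.
Collecting: A' = ∅.


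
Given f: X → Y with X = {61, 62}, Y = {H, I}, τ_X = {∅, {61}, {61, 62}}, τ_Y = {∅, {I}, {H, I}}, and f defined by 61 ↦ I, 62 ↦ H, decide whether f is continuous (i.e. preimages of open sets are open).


f IS continuous.

Compute f^{-1}(U) for each U ∈ τ_Y:
  U = ∅: f^{-1}(U) = ∅ ∈ τ_X ✓.
  U = {I}: f^{-1}(U) = {61} ∈ τ_X ✓.
  U = {H, I}: f^{-1}(U) = {61, 62} ∈ τ_X ✓.
Every preimage lies in τ_X, so f IS continuous.


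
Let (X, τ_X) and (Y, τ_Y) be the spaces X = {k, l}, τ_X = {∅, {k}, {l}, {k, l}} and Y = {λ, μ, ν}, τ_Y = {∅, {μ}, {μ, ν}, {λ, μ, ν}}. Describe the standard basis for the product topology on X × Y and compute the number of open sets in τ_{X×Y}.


Basis B = {∅ × ∅, {k} × {μ}, {l} × {μ}, {k} × {μ, ν}, {k, l} × {μ}, {l} × {μ, ν}, {k} × {λ, μ, ν}, {l} × {λ, μ, ν}, {k, l} × {μ, ν}, {k, l} × {λ, μ, ν}}; |τ_{X×Y}| = 16.

Enumerate products U × V with U ∈ τ_X, V ∈ τ_Y (deduplicated):
  ∅ × ∅ = {} (∅)
  {k} × {μ} = {(k,μ)}
  {l} × {μ} = {(l,μ)}
  {k} × {μ, ν} = {(k,μ), (k,ν)}
  {k, l} × {μ} = {(k,μ), (l,μ)}
  {l} × {μ, ν} = {(l,μ), (l,ν)}
  {k} × {λ, μ, ν} = {(k,λ), (k,μ), (k,ν)}
  {l} × {λ, μ, ν} = {(l,λ), (l,μ), (l,ν)}
  {k, l} × {μ, ν} = {(k,μ), (k,ν), (l,μ), (l,ν)}
  {k, l} × {λ, μ, ν} = {(k,λ), (k,μ), (k,ν), (l,λ), (l,μ), (l,ν)}
These 10 distinct sets form the basis B.
Close under arbitrary unions to get τ_{X×Y}; counting gives |τ_{X×Y}| = 16.


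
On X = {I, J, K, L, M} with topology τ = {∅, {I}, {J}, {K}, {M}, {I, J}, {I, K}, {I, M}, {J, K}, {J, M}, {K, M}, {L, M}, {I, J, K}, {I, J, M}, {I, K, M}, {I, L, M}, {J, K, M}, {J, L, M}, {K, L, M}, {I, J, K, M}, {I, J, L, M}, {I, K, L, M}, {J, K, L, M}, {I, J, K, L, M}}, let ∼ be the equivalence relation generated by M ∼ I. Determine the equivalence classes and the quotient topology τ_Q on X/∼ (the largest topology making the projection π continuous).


X/∼ = {[I=M], [J], [K], [L]}; |τ_Q| = 12.

Equivalence classes: [I=M], [J], [K], [L].
Quotient map π: X → X/∼ sends I ↦ [I=M], J ↦ [J], K ↦ [K], L ↦ [L], M ↦ [I=M].
For each subset V ⊆ X/∼, compute π^{-1}(V) ⊆ X and check whether π^{-1}(V) ∈ τ. V is open in τ_Q iff π^{-1}(V) ∈ τ.
  V = {}: π^{-1}(V) = ∅ ∈ τ ✓.
  V = {[I=M]}: π^{-1}(V) = {I, M} ∈ τ ✓.
  V = {[J]}: π^{-1}(V) = {J} ∈ τ ✓.
  V = {[I=M], [J]}: π^{-1}(V) = {I, J, M} ∈ τ ✓.
  V = {[K]}: π^{-1}(V) = {K} ∈ τ ✓.
  V = {[I=M], [K]}: π^{-1}(V) = {I, K, M} ∈ τ ✓.
  V = {[J], [K]}: π^{-1}(V) = {J, K} ∈ τ ✓.
  V = {[I=M], [J], [K]}: π^{-1}(V) = {I, J, K, M} ∈ τ ✓.
  V = {[L]}: π^{-1}(V) = {L} ∉ τ ✗.
  V = {[I=M], [L]}: π^{-1}(V) = {I, L, M} ∈ τ ✓.
  V = {[J], [L]}: π^{-1}(V) = {J, L} ∉ τ ✗.
  V = {[I=M], [J], [L]}: π^{-1}(V) = {I, J, L, M} ∈ τ ✓.
  V = {[K], [L]}: π^{-1}(V) = {K, L} ∉ τ ✗.
  V = {[I=M], [K], [L]}: π^{-1}(V) = {I, K, L, M} ∈ τ ✓.
  V = {[J], [K], [L]}: π^{-1}(V) = {J, K, L} ∉ τ ✗.
  V = {[I=M], [J], [K], [L]}: π^{-1}(V) = {I, J, K, L, M} ∈ τ ✓.
Open sets in the quotient: τ_Q = {{}, {[I=M]}, {[J]}, {[I=M], [J]}, {[K]}, {[I=M], [K]}, {[J], [K]}, {[I=M], [J], [K]}, {[I=M], [L]}, {[I=M], [J], [L]}, {[I=M], [K], [L]}, {[I=M], [J], [K], [L]}} (12 elements).
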